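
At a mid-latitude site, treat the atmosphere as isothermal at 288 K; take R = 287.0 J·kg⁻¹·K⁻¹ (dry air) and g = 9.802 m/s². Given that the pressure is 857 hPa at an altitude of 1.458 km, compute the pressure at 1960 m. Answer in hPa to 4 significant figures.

P ≈ 807.5 hPa

Scale height: H = RT/g = 287.0 × 288 / 9.802 = 8432.6 m.
Between two levels, P₂ = P₁ exp(−Δz/H) with Δz = z₂ − z₁.
Δz = 1960.0 − 1458.0 = 502.00 m; Δz/H = 502.00/8432.6 = 0.059531.
P₂ = 857 × exp(−0.059531) = 857 × 0.94221 = 807.47 hPa.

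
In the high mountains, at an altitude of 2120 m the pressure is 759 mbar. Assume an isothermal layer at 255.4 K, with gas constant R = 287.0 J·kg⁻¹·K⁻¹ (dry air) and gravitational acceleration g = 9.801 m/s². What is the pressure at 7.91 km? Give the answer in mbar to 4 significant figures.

Scale height: H = RT/g = 287.0 × 255.4 / 9.801 = 7478.8 m.
Between two levels, P₂ = P₁ exp(−Δz/H) with Δz = z₂ − z₁.
Δz = 7910.0 − 2120.0 = 5790.0 m; Δz/H = 5790.0/7478.8 = 0.77419.
P₂ = 759 × exp(−0.77419) = 759 × 0.46108 = 349.96 mbar.

P ≈ 350.0 mbar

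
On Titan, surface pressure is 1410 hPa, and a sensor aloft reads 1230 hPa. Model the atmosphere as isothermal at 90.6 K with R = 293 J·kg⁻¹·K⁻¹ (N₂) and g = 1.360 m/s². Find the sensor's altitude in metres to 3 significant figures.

Scale height: H = RT/g = 293 × 90.6 / 1.360 = 19519 m.
Invert the barometric formula: z = H ln(P₀/P).
P₀/P = 1410/1230 = 1.1463; ln(1.1463) = 0.13654.
z = 19519 × 0.13654 = 2665.1 m.

z ≈ 2670 m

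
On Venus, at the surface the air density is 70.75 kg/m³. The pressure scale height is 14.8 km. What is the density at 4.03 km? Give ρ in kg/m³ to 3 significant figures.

ρ ≈ 53.9 kg/m³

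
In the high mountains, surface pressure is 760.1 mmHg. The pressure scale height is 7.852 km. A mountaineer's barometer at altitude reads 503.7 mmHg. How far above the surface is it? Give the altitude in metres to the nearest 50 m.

z ≈ 3250 m

Invert the barometric formula: z = H ln(P₀/P).
P₀/P = 760.1/503.7 = 1.5090; ln(1.5090) = 0.41145.
z = 7852.0 × 0.41145 = 3230.7 m.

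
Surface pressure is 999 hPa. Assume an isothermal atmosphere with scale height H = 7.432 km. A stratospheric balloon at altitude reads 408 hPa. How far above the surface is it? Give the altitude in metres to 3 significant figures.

z ≈ 6660 m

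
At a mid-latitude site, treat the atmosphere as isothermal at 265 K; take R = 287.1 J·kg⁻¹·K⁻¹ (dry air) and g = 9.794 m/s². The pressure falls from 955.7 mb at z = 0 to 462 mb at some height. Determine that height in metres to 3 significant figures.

z ≈ 5650 m

Scale height: H = RT/g = 287.1 × 265 / 9.794 = 7768.2 m.
Invert the barometric formula: z = H ln(P₀/P).
P₀/P = 955.7/462 = 2.0686; ln(2.0686) = 0.72687.
z = 7768.2 × 0.72687 = 5646.5 m.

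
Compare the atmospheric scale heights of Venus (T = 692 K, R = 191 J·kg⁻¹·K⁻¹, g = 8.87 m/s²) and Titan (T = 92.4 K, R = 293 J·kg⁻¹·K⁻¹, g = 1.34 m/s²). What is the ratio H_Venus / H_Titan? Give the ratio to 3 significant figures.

H_Venus/H_Titan ≈ 0.738

H = RT/g for each body.
H_Venus = 191 × 692 / 8.87 = 14901 m.
H_Titan = 293 × 92.4 / 1.34 = 20204 m.
H_Venus/H_Titan = 14901/20204 = 0.73753.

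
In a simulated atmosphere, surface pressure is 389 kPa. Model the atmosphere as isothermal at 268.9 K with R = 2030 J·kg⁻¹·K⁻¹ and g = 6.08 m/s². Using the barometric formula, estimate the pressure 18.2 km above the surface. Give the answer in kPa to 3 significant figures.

Scale height: H = RT/g = 2030 × 268.9 / 6.08 = 89781 m.
Barometric formula: P = P₀ exp(−z/H).
z/H = 18200/89781 = 0.20272; exp(−0.20272) = 0.81651.
P = 389 × 0.81651 = 317.62 kPa.

P ≈ 318 kPa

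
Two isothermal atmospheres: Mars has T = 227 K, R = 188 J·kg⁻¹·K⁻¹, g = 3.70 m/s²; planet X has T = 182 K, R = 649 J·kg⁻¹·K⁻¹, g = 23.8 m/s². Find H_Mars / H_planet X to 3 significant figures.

H = RT/g for each body.
H_Mars = 188 × 227 / 3.70 = 11534 m.
H_planet X = 649 × 182 / 23.8 = 4962.9 m.
H_Mars/H_planet X = 11534/4962.9 = 2.3240.

H_Mars/H_planet X ≈ 2.32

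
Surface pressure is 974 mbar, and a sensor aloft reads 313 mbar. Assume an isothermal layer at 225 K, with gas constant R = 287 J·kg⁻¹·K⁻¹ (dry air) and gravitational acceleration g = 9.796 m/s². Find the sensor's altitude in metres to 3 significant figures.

z ≈ 7480 m

Scale height: H = RT/g = 287 × 225 / 9.796 = 6592.0 m.
Invert the barometric formula: z = H ln(P₀/P).
P₀/P = 974/313 = 3.1118; ln(3.1118) = 1.1352.
z = 6592.0 × 1.1352 = 7483.2 m.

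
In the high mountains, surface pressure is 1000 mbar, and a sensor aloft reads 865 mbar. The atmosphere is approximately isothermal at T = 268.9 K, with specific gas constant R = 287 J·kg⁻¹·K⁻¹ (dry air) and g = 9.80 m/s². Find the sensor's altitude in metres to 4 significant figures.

Scale height: H = RT/g = 287 × 268.9 / 9.80 = 7874.9 m.
Invert the barometric formula: z = H ln(P₀/P).
P₀/P = 1000/865 = 1.1561; ln(1.1561) = 0.14505.
z = 7874.9 × 0.14505 = 1142.3 m.

z ≈ 1142 m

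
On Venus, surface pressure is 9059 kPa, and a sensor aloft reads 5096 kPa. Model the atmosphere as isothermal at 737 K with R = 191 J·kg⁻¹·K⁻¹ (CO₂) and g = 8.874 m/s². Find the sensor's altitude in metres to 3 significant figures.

Scale height: H = RT/g = 191 × 737 / 8.874 = 15863 m.
Invert the barometric formula: z = H ln(P₀/P).
P₀/P = 9059/5096 = 1.7777; ln(1.7777) = 0.57532.
z = 15863 × 0.57532 = 9126.3 m.

z ≈ 9130 m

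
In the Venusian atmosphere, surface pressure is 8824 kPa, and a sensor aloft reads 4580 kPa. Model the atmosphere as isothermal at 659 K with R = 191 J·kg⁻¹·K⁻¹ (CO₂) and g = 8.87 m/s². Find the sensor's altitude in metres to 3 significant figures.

z ≈ 9310 m

Scale height: H = RT/g = 191 × 659 / 8.87 = 14190 m.
Invert the barometric formula: z = H ln(P₀/P).
P₀/P = 8824/4580 = 1.9266; ln(1.9266) = 0.65576.
z = 14190 × 0.65576 = 9305.2 m.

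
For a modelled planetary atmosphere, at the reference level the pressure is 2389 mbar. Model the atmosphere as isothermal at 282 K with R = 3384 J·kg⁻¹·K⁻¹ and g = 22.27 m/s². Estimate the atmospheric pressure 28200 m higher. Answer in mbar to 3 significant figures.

Scale height: H = RT/g = 3384 × 282 / 22.27 = 42851 m.
Barometric formula: P = P₀ exp(−z/H).
z/H = 28200/42851 = 0.65809; exp(−0.65809) = 0.51784.
P = 2389 × 0.51784 = 1237.1 mbar.

P ≈ 1240 mbar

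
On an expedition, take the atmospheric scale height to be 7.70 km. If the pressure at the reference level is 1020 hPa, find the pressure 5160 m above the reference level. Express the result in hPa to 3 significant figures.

P ≈ 522 hPa

Barometric formula: P = P₀ exp(−z/H).
z/H = 5160.0/7700.0 = 0.67013; exp(−0.67013) = 0.51164.
P = 1020 × 0.51164 = 521.87 hPa.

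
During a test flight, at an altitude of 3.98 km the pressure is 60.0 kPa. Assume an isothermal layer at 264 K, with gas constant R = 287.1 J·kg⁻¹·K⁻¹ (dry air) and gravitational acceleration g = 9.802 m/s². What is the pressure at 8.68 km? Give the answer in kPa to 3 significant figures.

Scale height: H = RT/g = 287.1 × 264 / 9.802 = 7732.5 m.
Between two levels, P₂ = P₁ exp(−Δz/H) with Δz = z₂ − z₁.
Δz = 8680.0 − 3980.0 = 4700.0 m; Δz/H = 4700.0/7732.5 = 0.60782.
P₂ = 60.0 × exp(−0.60782) = 60.0 × 0.54454 = 32.672 kPa.

P ≈ 32.7 kPa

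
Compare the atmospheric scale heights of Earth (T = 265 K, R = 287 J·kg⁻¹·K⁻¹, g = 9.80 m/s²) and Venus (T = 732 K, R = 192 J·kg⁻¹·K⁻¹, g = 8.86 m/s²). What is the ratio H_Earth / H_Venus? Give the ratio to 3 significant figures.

H = RT/g for each body.
H_Earth = 287 × 265 / 9.80 = 7760.7 m.
H_Venus = 192 × 732 / 8.86 = 15863 m.
H_Earth/H_Venus = 7760.7/15863 = 0.48923.

H_Earth/H_Venus ≈ 0.489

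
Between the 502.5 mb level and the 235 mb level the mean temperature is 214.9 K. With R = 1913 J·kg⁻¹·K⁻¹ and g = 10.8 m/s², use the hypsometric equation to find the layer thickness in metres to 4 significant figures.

Δz ≈ 28930 m

Hypsometric equation: Δz = (R T̄/g) ln(P₁/P₂).
R T̄/g = 1913 × 214.9 / 10.8 = 38065 m.
ln(502.5/235) = ln(2.1383) = 0.76001.
Δz = 38065 × 0.76001 = 28930 m.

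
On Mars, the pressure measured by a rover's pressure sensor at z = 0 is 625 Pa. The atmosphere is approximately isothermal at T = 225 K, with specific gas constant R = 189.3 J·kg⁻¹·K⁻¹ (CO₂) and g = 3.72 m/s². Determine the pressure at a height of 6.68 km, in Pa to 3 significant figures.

P ≈ 349 Pa

Scale height: H = RT/g = 189.3 × 225 / 3.72 = 11450 m.
Barometric formula: P = P₀ exp(−z/H).
z/H = 6680.0/11450 = 0.58341; exp(−0.58341) = 0.55799.
P = 625 × 0.55799 = 348.74 Pa.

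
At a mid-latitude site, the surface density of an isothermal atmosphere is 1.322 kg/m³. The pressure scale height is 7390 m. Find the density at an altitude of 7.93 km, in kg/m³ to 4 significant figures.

In an isothermal atmosphere, density decays like pressure: ρ = ρ₀ exp(−z/H).
z/H = 7930.0/7390.0 = 1.0731; exp(−1.0731) = 0.34195.
ρ = 1.322 × 0.34195 = 0.45206 kg/m³.

ρ ≈ 0.4521 kg/m³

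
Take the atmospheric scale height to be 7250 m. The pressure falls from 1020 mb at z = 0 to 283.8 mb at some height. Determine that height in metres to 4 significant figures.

Invert the barometric formula: z = H ln(P₀/P).
P₀/P = 1020/283.8 = 3.5941; ln(3.5941) = 1.2793.
z = 7250.0 × 1.2793 = 9274.9 m.

z ≈ 9275 m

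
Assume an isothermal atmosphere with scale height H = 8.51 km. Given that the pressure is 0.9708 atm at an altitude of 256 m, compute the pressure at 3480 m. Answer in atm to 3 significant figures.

P ≈ 0.665 atm

Between two levels, P₂ = P₁ exp(−Δz/H) with Δz = z₂ − z₁.
Δz = 3480.0 − 256.00 = 3224.0 m; Δz/H = 3224.0/8510.0 = 0.37885.
P₂ = 0.9708 × exp(−0.37885) = 0.9708 × 0.68465 = 0.66466 atm.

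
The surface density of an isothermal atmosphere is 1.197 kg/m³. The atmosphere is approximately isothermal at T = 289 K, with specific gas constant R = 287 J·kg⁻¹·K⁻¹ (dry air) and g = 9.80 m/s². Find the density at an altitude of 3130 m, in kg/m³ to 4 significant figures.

ρ ≈ 0.8270 kg/m³

Scale height: H = RT/g = 287 × 289 / 9.80 = 8463.6 m.
In an isothermal atmosphere, density decays like pressure: ρ = ρ₀ exp(−z/H).
z/H = 3130.0/8463.6 = 0.36982; exp(−0.36982) = 0.69086.
ρ = 1.197 × 0.69086 = 0.82696 kg/m³.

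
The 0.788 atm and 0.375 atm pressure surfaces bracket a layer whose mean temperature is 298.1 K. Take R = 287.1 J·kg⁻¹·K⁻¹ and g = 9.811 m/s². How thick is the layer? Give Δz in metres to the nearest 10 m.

Δz ≈ 6480 m

Hypsometric equation: Δz = (R T̄/g) ln(P₁/P₂).
R T̄/g = 287.1 × 298.1 / 9.811 = 8723.3 m.
ln(0.788/0.375) = ln(2.1013) = 0.74256.
Δz = 8723.3 × 0.74256 = 6477.6 m.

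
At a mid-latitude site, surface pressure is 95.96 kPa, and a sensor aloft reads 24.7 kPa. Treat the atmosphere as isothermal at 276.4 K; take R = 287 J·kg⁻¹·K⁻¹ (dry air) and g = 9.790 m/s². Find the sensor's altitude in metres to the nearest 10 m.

Scale height: H = RT/g = 287 × 276.4 / 9.790 = 8102.8 m.
Invert the barometric formula: z = H ln(P₀/P).
P₀/P = 95.96/24.7 = 3.8850; ln(3.8850) = 1.3571.
z = 8102.8 × 1.3571 = 10996 m.

z ≈ 11000 m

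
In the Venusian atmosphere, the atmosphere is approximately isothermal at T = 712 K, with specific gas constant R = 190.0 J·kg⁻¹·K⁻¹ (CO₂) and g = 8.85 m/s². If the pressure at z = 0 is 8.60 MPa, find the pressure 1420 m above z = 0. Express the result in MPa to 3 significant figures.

P ≈ 7.84 MPa

Scale height: H = RT/g = 190.0 × 712 / 8.85 = 15286 m.
Barometric formula: P = P₀ exp(−z/H).
z/H = 1420.0/15286 = 0.092895; exp(−0.092895) = 0.91129.
P = 8.60 × 0.91129 = 7.8371 MPa.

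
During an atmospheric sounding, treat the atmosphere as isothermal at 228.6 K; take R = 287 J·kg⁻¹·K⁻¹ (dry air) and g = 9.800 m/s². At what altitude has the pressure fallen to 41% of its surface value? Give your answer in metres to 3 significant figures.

Scale height: H = RT/g = 287 × 228.6 / 9.800 = 6694.7 m.
Set P/P₀ = exp(−z/H) = 0.41, so z = −H ln(0.41).
−ln(0.41) = 0.89160; z = 6694.7 × 0.89160 = 5969.0 m.

z ≈ 5970 m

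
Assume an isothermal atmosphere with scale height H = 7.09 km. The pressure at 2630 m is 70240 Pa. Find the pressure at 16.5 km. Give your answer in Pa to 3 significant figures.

Between two levels, P₂ = P₁ exp(−Δz/H) with Δz = z₂ − z₁.
Δz = 16500 − 2630.0 = 13870 m; Δz/H = 13870/7090.0 = 1.9563.
P₂ = 70240 × exp(−1.9563) = 70240 × 0.14138 = 9930.5 Pa.

P ≈ 9930 Pa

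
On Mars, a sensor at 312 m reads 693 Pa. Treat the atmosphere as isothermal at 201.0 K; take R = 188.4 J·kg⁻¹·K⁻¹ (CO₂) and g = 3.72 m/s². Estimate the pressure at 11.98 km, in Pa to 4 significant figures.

Scale height: H = RT/g = 188.4 × 201.0 / 3.72 = 10180 m.
Between two levels, P₂ = P₁ exp(−Δz/H) with Δz = z₂ − z₁.
Δz = 11980 − 312.00 = 11668 m; Δz/H = 11668/10180 = 1.1462.
P₂ = 693 × exp(−1.1462) = 693 × 0.31784 = 220.26 Pa.

P ≈ 220.3 Pa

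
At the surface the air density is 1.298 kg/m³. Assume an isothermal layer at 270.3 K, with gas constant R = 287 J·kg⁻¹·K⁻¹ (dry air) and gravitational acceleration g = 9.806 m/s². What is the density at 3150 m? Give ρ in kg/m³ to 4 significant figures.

Scale height: H = RT/g = 287 × 270.3 / 9.806 = 7911.1 m.
In an isothermal atmosphere, density decays like pressure: ρ = ρ₀ exp(−z/H).
z/H = 3150.0/7911.1 = 0.39817; exp(−0.39817) = 0.67155.
ρ = 1.298 × 0.67155 = 0.87167 kg/m³.

ρ ≈ 0.8717 kg/m³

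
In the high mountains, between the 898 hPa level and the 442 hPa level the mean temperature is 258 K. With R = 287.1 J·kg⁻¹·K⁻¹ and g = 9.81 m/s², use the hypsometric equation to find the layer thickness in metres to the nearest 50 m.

Δz ≈ 5350 m

Hypsometric equation: Δz = (R T̄/g) ln(P₁/P₂).
R T̄/g = 287.1 × 258 / 9.81 = 7550.6 m.
ln(898/442) = ln(2.0317) = 0.70887.
Δz = 7550.6 × 0.70887 = 5352.4 m.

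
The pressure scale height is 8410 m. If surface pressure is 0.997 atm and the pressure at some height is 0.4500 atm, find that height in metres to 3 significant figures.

Invert the barometric formula: z = H ln(P₀/P).
P₀/P = 0.997/0.4500 = 2.2156; ln(2.2156) = 0.79552.
z = 8410.0 × 0.79552 = 6690.3 m.

z ≈ 6690 m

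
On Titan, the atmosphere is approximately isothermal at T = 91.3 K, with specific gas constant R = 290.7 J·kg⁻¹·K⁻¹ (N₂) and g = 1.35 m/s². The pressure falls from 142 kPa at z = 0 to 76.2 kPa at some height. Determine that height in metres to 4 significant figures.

Scale height: H = RT/g = 290.7 × 91.3 / 1.35 = 19660 m.
Invert the barometric formula: z = H ln(P₀/P).
P₀/P = 142/76.2 = 1.8635; ln(1.8635) = 0.62246.
z = 19660 × 0.62246 = 12238 m.

z ≈ 12240 m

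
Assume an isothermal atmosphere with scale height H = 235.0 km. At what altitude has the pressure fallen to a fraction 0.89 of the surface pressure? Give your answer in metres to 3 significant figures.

z ≈ 27400 m

Set P/P₀ = exp(−z/H) = 0.89, so z = −H ln(0.89).
−ln(0.89) = 0.11653; z = 235000 × 0.11653 = 27385 m.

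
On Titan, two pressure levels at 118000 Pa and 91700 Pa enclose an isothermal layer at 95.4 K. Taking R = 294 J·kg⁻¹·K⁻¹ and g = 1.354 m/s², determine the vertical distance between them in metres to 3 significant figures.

Δz ≈ 5220 m

Hypsometric equation: Δz = (R T̄/g) ln(P₁/P₂).
R T̄/g = 294 × 95.4 / 1.354 = 20715 m.
ln(118000/91700) = ln(1.2868) = 0.25216.
Δz = 20715 × 0.25216 = 5223.5 m.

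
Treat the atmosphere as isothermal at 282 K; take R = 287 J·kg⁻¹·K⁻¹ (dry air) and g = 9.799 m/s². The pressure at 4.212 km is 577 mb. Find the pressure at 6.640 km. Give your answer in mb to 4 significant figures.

Scale height: H = RT/g = 287 × 282 / 9.799 = 8259.4 m.
Between two levels, P₂ = P₁ exp(−Δz/H) with Δz = z₂ − z₁.
Δz = 6640.0 − 4212.0 = 2428.0 m; Δz/H = 2428.0/8259.4 = 0.29397.
P₂ = 577 × exp(−0.29397) = 577 × 0.74530 = 430.04 mb.

P ≈ 430.0 mb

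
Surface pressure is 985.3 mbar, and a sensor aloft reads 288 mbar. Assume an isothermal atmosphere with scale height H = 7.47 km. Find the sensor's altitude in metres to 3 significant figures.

Invert the barometric formula: z = H ln(P₀/P).
P₀/P = 985.3/288 = 3.4212; ln(3.4212) = 1.2300.
z = 7470.0 × 1.2300 = 9188.1 m.

z ≈ 9190 m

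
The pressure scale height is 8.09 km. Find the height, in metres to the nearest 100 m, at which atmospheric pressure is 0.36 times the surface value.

z ≈ 8300 m

Set P/P₀ = exp(−z/H) = 0.36, so z = −H ln(0.36).
−ln(0.36) = 1.0217; z = 8090.0 × 1.0217 = 8265.6 m.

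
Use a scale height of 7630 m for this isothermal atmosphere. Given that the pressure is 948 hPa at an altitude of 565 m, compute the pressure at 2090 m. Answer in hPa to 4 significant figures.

P ≈ 776.3 hPa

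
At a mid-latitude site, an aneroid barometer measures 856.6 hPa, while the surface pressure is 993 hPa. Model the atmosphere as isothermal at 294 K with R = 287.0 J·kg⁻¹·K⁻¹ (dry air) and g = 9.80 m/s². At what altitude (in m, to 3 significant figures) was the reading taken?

Scale height: H = RT/g = 287.0 × 294 / 9.80 = 8610.0 m.
Invert the barometric formula: z = H ln(P₀/P).
P₀/P = 993/856.6 = 1.1592; ln(1.1592) = 0.14773.
z = 8610.0 × 0.14773 = 1272.0 m.

z ≈ 1270 m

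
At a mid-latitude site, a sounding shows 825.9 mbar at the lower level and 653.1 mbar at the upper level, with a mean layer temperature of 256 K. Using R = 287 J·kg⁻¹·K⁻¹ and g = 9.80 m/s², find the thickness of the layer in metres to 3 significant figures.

Δz ≈ 1760 m

Hypsometric equation: Δz = (R T̄/g) ln(P₁/P₂).
R T̄/g = 287 × 256 / 9.80 = 7497.1 m.
ln(825.9/653.1) = ln(1.2646) = 0.23476.
Δz = 7497.1 × 0.23476 = 1760.0 m.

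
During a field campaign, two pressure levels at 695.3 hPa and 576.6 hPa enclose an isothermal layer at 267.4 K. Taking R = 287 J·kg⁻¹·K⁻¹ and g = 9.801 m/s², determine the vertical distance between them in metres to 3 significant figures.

Hypsometric equation: Δz = (R T̄/g) ln(P₁/P₂).
R T̄/g = 287 × 267.4 / 9.801 = 7830.2 m.
ln(695.3/576.6) = ln(1.2059) = 0.18723.
Δz = 7830.2 × 0.18723 = 1466.0 m.

Δz ≈ 1470 m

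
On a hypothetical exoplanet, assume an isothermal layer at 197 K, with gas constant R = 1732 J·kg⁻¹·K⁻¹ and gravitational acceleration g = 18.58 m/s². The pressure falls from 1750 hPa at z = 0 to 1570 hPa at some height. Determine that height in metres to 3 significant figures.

Scale height: H = RT/g = 1732 × 197 / 18.58 = 18364 m.
Invert the barometric formula: z = H ln(P₀/P).
P₀/P = 1750/1570 = 1.1146; ln(1.1146) = 0.10850.
z = 18364 × 0.10850 = 1992.5 m.

z ≈ 1990 m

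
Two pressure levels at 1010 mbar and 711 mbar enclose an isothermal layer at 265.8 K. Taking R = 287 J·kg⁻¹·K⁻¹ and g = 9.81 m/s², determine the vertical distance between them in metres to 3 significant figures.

Hypsometric equation: Δz = (R T̄/g) ln(P₁/P₂).
R T̄/g = 287 × 265.8 / 9.81 = 7776.2 m.
ln(1010/711) = ln(1.4205) = 0.35101.
Δz = 7776.2 × 0.35101 = 2729.5 m.

Δz ≈ 2730 m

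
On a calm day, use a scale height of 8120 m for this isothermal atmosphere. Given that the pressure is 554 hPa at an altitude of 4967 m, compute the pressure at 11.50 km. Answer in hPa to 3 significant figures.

Between two levels, P₂ = P₁ exp(−Δz/H) with Δz = z₂ − z₁.
Δz = 11500 − 4967.0 = 6533.0 m; Δz/H = 6533.0/8120.0 = 0.80456.
P₂ = 554 × exp(−0.80456) = 554 × 0.44728 = 247.79 hPa.

P ≈ 248 hPa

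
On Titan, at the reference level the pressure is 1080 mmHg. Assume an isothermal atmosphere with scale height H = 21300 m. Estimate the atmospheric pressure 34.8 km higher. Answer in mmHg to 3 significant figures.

Barometric formula: P = P₀ exp(−z/H).
z/H = 34800/21300 = 1.6338; exp(−1.6338) = 0.19519.
P = 1080 × 0.19519 = 210.81 mmHg.

P ≈ 211 mmHg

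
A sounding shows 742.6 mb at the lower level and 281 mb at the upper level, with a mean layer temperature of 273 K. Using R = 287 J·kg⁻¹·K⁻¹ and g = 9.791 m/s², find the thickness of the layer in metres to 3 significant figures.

Hypsometric equation: Δz = (R T̄/g) ln(P₁/P₂).
R T̄/g = 287 × 273 / 9.791 = 8002.3 m.
ln(742.6/281) = ln(2.6427) = 0.97180.
Δz = 8002.3 × 0.97180 = 7776.6 m.

Δz ≈ 7780 m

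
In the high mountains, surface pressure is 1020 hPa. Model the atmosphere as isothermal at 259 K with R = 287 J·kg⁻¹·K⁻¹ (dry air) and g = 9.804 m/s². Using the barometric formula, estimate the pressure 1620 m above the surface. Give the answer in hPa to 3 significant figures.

P ≈ 824 hPa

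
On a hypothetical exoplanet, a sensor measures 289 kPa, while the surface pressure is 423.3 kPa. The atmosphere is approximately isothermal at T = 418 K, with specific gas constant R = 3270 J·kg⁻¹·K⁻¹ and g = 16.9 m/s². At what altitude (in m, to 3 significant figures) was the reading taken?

z ≈ 30900 m

Scale height: H = RT/g = 3270 × 418 / 16.9 = 80879 m.
Invert the barometric formula: z = H ln(P₀/P).
P₀/P = 423.3/289 = 1.4647; ln(1.4647) = 0.38165.
z = 80879 × 0.38165 = 30867 m.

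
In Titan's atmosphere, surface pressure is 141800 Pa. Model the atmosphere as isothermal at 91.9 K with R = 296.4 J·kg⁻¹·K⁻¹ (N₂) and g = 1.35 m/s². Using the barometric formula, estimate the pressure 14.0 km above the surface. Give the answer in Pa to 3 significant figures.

Scale height: H = RT/g = 296.4 × 91.9 / 1.35 = 20177 m.
Barometric formula: P = P₀ exp(−z/H).
z/H = 14000/20177 = 0.69386; exp(−0.69386) = 0.49964.
P = 141800 × 0.49964 = 70849 Pa.

P ≈ 70800 Pa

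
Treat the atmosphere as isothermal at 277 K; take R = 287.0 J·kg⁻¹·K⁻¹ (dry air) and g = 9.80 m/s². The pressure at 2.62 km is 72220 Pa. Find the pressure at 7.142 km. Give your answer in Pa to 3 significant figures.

Scale height: H = RT/g = 287.0 × 277 / 9.80 = 8112.1 m.
Between two levels, P₂ = P₁ exp(−Δz/H) with Δz = z₂ − z₁.
Δz = 7142.0 − 2620.0 = 4522.0 m; Δz/H = 4522.0/8112.1 = 0.55744.
P₂ = 72220 × exp(−0.55744) = 72220 × 0.57267 = 41358 Pa.

P ≈ 41400 Pa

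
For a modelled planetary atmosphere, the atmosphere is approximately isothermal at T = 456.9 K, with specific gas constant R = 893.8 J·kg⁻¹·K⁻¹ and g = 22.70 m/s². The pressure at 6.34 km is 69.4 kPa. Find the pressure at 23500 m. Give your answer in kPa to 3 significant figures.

Scale height: H = RT/g = 893.8 × 456.9 / 22.70 = 17990 m.
Between two levels, P₂ = P₁ exp(−Δz/H) with Δz = z₂ − z₁.
Δz = 23500 − 6340.0 = 17160 m; Δz/H = 17160/17990 = 0.95386.
P₂ = 69.4 × exp(−0.95386) = 69.4 × 0.38525 = 26.736 kPa.

P ≈ 26.7 kPa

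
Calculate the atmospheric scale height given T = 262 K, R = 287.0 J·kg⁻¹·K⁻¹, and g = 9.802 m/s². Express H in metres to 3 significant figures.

The scale height of an isothermal atmosphere is H = RT/g.
H = 287.0 × 262 / 9.802 = 75194/9.802 = 7671.3 m.

H ≈ 7670 m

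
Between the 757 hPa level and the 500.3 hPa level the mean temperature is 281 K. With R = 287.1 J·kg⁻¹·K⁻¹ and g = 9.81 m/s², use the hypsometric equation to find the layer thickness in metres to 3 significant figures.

Hypsometric equation: Δz = (R T̄/g) ln(P₁/P₂).
R T̄/g = 287.1 × 281 / 9.81 = 8223.8 m.
ln(757/500.3) = ln(1.5131) = 0.41416.
Δz = 8223.8 × 0.41416 = 3406.0 m.

Δz ≈ 3410 m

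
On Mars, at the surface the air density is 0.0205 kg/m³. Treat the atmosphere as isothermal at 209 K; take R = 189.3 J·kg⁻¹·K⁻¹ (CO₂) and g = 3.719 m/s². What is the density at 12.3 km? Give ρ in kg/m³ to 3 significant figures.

ρ ≈ 0.00645 kg/m³

Scale height: H = RT/g = 189.3 × 209 / 3.719 = 10638 m.
In an isothermal atmosphere, density decays like pressure: ρ = ρ₀ exp(−z/H).
z/H = 12300/10638 = 1.1562; exp(−1.1562) = 0.31468.
ρ = 0.0205 × 0.31468 = 0.0064509 kg/m³.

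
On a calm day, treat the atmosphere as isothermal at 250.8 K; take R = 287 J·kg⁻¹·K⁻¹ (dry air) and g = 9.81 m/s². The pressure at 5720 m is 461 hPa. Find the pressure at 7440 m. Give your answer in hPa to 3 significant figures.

P ≈ 365 hPa

Scale height: H = RT/g = 287 × 250.8 / 9.81 = 7337.4 m.
Between two levels, P₂ = P₁ exp(−Δz/H) with Δz = z₂ − z₁.
Δz = 7440.0 − 5720.0 = 1720.0 m; Δz/H = 1720.0/7337.4 = 0.23442.
P₂ = 461 × exp(−0.23442) = 461 × 0.79103 = 364.66 hPa.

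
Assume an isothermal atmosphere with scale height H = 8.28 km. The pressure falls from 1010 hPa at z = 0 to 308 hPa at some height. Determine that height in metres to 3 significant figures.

z ≈ 9830 m

Invert the barometric formula: z = H ln(P₀/P).
P₀/P = 1010/308 = 3.2792; ln(3.2792) = 1.1876.
z = 8280.0 × 1.1876 = 9833.3 m.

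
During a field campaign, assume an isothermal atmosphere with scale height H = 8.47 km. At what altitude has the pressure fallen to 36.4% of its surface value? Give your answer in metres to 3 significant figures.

z ≈ 8560 m

Set P/P₀ = exp(−z/H) = 0.364, so z = −H ln(0.364).
−ln(0.364) = 1.0106; z = 8470.0 × 1.0106 = 8559.8 m.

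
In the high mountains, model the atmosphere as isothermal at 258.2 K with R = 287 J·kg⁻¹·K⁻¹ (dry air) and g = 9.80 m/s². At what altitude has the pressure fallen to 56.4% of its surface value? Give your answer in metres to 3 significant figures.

Scale height: H = RT/g = 287 × 258.2 / 9.80 = 7561.6 m.
Set P/P₀ = exp(−z/H) = 0.564, so z = −H ln(0.564).
−ln(0.564) = 0.57270; z = 7561.6 × 0.57270 = 4330.5 m.

z ≈ 4330 m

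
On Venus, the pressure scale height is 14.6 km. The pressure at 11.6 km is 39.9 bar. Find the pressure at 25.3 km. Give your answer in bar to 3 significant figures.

Between two levels, P₂ = P₁ exp(−Δz/H) with Δz = z₂ − z₁.
Δz = 25300 − 11600 = 13700 m; Δz/H = 13700/14600 = 0.93836.
P₂ = 39.9 × exp(−0.93836) = 39.9 × 0.39127 = 15.612 bar.

P ≈ 15.6 bar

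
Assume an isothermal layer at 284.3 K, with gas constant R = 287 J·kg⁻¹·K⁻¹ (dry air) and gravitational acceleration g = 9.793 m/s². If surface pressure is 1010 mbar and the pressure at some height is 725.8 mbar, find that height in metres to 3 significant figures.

z ≈ 2750 m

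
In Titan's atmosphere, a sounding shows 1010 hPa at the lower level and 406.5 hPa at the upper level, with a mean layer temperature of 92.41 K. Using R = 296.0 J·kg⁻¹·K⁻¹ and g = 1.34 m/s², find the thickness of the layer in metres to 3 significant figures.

Δz ≈ 18600 m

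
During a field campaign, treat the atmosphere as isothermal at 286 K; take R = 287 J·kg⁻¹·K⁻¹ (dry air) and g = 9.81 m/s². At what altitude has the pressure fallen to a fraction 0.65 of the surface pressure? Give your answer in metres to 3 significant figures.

z ≈ 3600 m

Scale height: H = RT/g = 287 × 286 / 9.81 = 8367.2 m.
Set P/P₀ = exp(−z/H) = 0.65, so z = −H ln(0.65).
−ln(0.65) = 0.43078; z = 8367.2 × 0.43078 = 3604.4 m.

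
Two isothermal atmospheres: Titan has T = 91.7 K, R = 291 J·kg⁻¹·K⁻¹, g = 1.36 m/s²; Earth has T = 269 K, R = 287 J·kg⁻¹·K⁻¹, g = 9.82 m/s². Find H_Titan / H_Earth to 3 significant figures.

H = RT/g for each body.
H_Titan = 291 × 91.7 / 1.36 = 19621 m.
H_Earth = 287 × 269 / 9.82 = 7861.8 m.
H_Titan/H_Earth = 19621/7861.8 = 2.4957.

H_Titan/H_Earth ≈ 2.50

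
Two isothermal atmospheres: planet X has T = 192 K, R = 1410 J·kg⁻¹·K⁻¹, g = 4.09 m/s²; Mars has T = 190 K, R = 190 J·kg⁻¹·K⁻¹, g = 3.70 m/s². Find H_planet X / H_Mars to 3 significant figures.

H = RT/g for each body.
H_planet X = 1410 × 192 / 4.09 = 66191 m.
H_Mars = 190 × 190 / 3.70 = 9756.8 m.
H_planet X/H_Mars = 66191/9756.8 = 6.7841.

H_planet X/H_Mars ≈ 6.78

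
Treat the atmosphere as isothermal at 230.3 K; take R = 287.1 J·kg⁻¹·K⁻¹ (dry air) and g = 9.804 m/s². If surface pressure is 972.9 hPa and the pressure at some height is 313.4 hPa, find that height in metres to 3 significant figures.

Scale height: H = RT/g = 287.1 × 230.3 / 9.804 = 6744.1 m.
Invert the barometric formula: z = H ln(P₀/P).
P₀/P = 972.9/313.4 = 3.1043; ln(3.1043) = 1.1328.
z = 6744.1 × 1.1328 = 7639.7 m.

z ≈ 7640 m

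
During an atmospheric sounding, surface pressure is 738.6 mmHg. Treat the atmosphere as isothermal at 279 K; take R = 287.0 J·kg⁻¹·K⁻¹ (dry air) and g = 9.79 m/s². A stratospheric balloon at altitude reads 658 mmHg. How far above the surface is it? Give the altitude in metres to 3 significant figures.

z ≈ 945 m

Scale height: H = RT/g = 287.0 × 279 / 9.79 = 8179.1 m.
Invert the barometric formula: z = H ln(P₀/P).
P₀/P = 738.6/658 = 1.1225; ln(1.1225) = 0.11556.
z = 8179.1 × 0.11556 = 945.18 m.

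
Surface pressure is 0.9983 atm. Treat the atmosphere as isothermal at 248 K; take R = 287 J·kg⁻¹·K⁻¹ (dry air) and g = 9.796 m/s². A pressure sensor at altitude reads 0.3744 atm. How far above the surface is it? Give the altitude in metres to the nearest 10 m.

z ≈ 7130 m

Scale height: H = RT/g = 287 × 248 / 9.796 = 7265.8 m.
Invert the barometric formula: z = H ln(P₀/P).
P₀/P = 0.9983/0.3744 = 2.6664; ln(2.6664) = 0.98073.
z = 7265.8 × 0.98073 = 7125.8 m.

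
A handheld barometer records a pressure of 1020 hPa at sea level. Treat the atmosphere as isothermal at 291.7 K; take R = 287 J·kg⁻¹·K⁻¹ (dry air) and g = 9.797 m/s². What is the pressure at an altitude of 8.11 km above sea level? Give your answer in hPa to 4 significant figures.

P ≈ 394.8 hPa

Scale height: H = RT/g = 287 × 291.7 / 9.797 = 8545.3 m.
Barometric formula: P = P₀ exp(−z/H).
z/H = 8110.0/8545.3 = 0.94906; exp(−0.94906) = 0.38710.
P = 1020 × 0.38710 = 394.84 hPa.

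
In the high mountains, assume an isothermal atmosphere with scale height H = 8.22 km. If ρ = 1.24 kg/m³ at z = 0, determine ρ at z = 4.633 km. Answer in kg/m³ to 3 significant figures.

ρ ≈ 0.706 kg/m³

In an isothermal atmosphere, density decays like pressure: ρ = ρ₀ exp(−z/H).
z/H = 4633.0/8220.0 = 0.56363; exp(−0.56363) = 0.56914.
ρ = 1.24 × 0.56914 = 0.70573 kg/m³.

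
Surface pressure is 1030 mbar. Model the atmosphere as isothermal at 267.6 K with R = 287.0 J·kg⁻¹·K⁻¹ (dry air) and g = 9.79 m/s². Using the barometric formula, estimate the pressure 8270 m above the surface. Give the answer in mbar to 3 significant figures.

Scale height: H = RT/g = 287.0 × 267.6 / 9.79 = 7844.9 m.
Barometric formula: P = P₀ exp(−z/H).
z/H = 8270.0/7844.9 = 1.0542; exp(−1.0542) = 0.34847.
P = 1030 × 0.34847 = 358.92 mbar.

P ≈ 359 mbar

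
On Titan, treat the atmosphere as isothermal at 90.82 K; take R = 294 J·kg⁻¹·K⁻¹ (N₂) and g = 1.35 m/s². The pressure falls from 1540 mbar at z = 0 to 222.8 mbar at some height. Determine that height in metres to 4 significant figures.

Scale height: H = RT/g = 294 × 90.82 / 1.35 = 19779 m.
Invert the barometric formula: z = H ln(P₀/P).
P₀/P = 1540/222.8 = 6.9120; ln(6.9120) = 1.9333.
z = 19779 × 1.9333 = 38239 m.

z ≈ 38240 m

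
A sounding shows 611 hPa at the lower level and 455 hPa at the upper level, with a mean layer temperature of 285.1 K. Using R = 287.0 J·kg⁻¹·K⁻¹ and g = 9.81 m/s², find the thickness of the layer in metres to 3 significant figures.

Δz ≈ 2460 m

Hypsometric equation: Δz = (R T̄/g) ln(P₁/P₂).
R T̄/g = 287.0 × 285.1 / 9.81 = 8340.8 m.
ln(611/455) = ln(1.3429) = 0.29483.
Δz = 8340.8 × 0.29483 = 2459.1 m.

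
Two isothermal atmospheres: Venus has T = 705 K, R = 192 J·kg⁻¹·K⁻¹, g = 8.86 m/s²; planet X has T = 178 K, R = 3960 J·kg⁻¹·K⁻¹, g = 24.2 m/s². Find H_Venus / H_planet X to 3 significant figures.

H = RT/g for each body.
H_Venus = 192 × 705 / 8.86 = 15278 m.
H_planet X = 3960 × 178 / 24.2 = 29127 m.
H_Venus/H_planet X = 15278/29127 = 0.52453.

H_Venus/H_planet X ≈ 0.525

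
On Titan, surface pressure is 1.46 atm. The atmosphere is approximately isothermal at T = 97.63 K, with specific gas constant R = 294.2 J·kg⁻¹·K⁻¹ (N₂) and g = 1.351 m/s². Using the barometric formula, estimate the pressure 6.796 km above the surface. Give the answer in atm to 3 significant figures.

Scale height: H = RT/g = 294.2 × 97.63 / 1.351 = 21260 m.
Barometric formula: P = P₀ exp(−z/H).
z/H = 6796.0/21260 = 0.31966; exp(−0.31966) = 0.72640.
P = 1.46 × 0.72640 = 1.0605 atm.

P ≈ 1.06 atm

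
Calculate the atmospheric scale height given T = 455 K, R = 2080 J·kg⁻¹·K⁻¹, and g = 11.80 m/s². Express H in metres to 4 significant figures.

The scale height of an isothermal atmosphere is H = RT/g.
H = 2080 × 455 / 11.80 = 946400/11.80 = 80203 m.

H ≈ 80200 m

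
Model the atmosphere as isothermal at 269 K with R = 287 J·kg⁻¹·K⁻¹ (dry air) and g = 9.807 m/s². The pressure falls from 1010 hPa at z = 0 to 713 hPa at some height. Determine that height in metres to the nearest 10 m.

z ≈ 2740 m

Scale height: H = RT/g = 287 × 269 / 9.807 = 7872.2 m.
Invert the barometric formula: z = H ln(P₀/P).
P₀/P = 1010/713 = 1.4165; ln(1.4165) = 0.34819.
z = 7872.2 × 0.34819 = 2741.0 m.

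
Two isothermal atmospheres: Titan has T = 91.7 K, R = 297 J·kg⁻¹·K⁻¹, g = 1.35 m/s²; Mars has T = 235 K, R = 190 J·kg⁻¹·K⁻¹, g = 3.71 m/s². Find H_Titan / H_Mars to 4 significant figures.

H_Titan/H_Mars ≈ 1.676

H = RT/g for each body.
H_Titan = 297 × 91.7 / 1.35 = 20174 m.
H_Mars = 190 × 235 / 3.71 = 12035 m.
H_Titan/H_Mars = 20174/12035 = 1.6763.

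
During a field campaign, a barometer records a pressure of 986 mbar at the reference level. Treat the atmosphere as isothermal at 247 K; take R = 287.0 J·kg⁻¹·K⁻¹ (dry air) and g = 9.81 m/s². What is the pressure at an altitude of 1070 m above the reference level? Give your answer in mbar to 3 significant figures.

Scale height: H = RT/g = 287.0 × 247 / 9.81 = 7226.2 m.
Barometric formula: P = P₀ exp(−z/H).
z/H = 1070.0/7226.2 = 0.14807; exp(−0.14807) = 0.86237.
P = 986 × 0.86237 = 850.30 mbar.

P ≈ 850 mbar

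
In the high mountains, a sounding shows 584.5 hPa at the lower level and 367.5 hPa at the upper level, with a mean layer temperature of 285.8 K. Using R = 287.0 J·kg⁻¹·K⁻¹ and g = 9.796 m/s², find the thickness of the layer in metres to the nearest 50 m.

Hypsometric equation: Δz = (R T̄/g) ln(P₁/P₂).
R T̄/g = 287.0 × 285.8 / 9.796 = 8373.3 m.
ln(584.5/367.5) = ln(1.5905) = 0.46405.
Δz = 8373.3 × 0.46405 = 3885.6 m.

Δz ≈ 3900 m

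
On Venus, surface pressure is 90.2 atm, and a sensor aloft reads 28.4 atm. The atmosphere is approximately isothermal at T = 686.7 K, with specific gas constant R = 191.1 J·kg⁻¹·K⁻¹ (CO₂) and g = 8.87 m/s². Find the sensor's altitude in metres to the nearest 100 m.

z ≈ 17100 m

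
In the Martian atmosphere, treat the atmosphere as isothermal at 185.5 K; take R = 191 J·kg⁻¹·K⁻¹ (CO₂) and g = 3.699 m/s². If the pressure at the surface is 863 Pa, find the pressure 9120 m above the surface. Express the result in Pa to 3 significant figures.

P ≈ 333 Pa

Scale height: H = RT/g = 191 × 185.5 / 3.699 = 9578.4 m.
Barometric formula: P = P₀ exp(−z/H).
z/H = 9120.0/9578.4 = 0.95214; exp(−0.95214) = 0.38591.
P = 863 × 0.38591 = 333.04 Pa.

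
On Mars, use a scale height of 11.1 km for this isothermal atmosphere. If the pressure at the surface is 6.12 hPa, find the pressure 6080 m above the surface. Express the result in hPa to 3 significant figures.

Barometric formula: P = P₀ exp(−z/H).
z/H = 6080.0/11100 = 0.54775; exp(−0.54775) = 0.57825.
P = 6.12 × 0.57825 = 3.5389 hPa.

P ≈ 3.54 hPa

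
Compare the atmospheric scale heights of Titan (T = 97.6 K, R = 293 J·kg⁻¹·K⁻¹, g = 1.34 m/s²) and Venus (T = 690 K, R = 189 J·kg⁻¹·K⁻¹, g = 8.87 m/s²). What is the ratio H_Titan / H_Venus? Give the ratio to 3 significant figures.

H = RT/g for each body.
H_Titan = 293 × 97.6 / 1.34 = 21341 m.
H_Venus = 189 × 690 / 8.87 = 14702 m.
H_Titan/H_Venus = 21341/14702 = 1.4516.

H_Titan/H_Venus ≈ 1.45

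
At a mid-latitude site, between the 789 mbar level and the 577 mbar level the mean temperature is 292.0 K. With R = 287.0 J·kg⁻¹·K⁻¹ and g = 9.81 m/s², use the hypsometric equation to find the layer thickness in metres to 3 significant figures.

Hypsometric equation: Δz = (R T̄/g) ln(P₁/P₂).
R T̄/g = 287.0 × 292.0 / 9.81 = 8542.7 m.
ln(789/577) = ln(1.3674) = 0.31291.
Δz = 8542.7 × 0.31291 = 2673.1 m.

Δz ≈ 2670 m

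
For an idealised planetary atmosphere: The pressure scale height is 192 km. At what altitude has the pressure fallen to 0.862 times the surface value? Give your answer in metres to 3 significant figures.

Set P/P₀ = exp(−z/H) = 0.862, so z = −H ln(0.862).
−ln(0.862) = 0.14850; z = 192000 × 0.14850 = 28512 m.

z ≈ 28500 m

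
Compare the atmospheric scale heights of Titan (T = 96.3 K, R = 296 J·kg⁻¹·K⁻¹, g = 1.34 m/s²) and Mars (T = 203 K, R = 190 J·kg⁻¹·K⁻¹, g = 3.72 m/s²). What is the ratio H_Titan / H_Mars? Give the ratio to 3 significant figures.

H_Titan/H_Mars ≈ 2.05

H = RT/g for each body.
H_Titan = 296 × 96.3 / 1.34 = 21272 m.
H_Mars = 190 × 203 / 3.72 = 10368 m.
H_Titan/H_Mars = 21272/10368 = 2.0517.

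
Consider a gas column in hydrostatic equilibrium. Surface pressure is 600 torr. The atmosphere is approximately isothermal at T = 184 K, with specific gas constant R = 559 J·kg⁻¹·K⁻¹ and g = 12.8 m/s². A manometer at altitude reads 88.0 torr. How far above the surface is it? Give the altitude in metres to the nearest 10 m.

Scale height: H = RT/g = 559 × 184 / 12.8 = 8035.6 m.
Invert the barometric formula: z = H ln(P₀/P).
P₀/P = 600/88.0 = 6.8182; ln(6.8182) = 1.9196.
z = 8035.6 × 1.9196 = 15425 m.

z ≈ 15430 m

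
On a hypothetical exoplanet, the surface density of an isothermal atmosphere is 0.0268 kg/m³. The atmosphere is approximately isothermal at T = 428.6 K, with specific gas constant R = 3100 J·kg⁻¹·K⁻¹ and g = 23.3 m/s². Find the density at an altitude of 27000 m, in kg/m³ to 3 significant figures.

Scale height: H = RT/g = 3100 × 428.6 / 23.3 = 57024 m.
In an isothermal atmosphere, density decays like pressure: ρ = ρ₀ exp(−z/H).
z/H = 27000/57024 = 0.47348; exp(−0.47348) = 0.62283.
ρ = 0.0268 × 0.62283 = 0.016692 kg/m³.

ρ ≈ 0.0167 kg/m³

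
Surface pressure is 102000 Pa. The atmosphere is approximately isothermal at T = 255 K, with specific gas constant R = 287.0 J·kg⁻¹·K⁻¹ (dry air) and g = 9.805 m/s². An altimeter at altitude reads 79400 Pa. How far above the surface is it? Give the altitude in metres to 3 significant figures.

z ≈ 1870 m

Scale height: H = RT/g = 287.0 × 255 / 9.805 = 7464.0 m.
Invert the barometric formula: z = H ln(P₀/P).
P₀/P = 102000/79400 = 1.2846; ln(1.2846) = 0.25045.
z = 7464.0 × 0.25045 = 1869.4 m.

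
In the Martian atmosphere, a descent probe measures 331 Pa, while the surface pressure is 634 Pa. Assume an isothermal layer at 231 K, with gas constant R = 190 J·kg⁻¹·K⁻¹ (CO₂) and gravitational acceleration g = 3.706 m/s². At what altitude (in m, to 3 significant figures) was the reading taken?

z ≈ 7700 m

Scale height: H = RT/g = 190 × 231 / 3.706 = 11843 m.
Invert the barometric formula: z = H ln(P₀/P).
P₀/P = 634/331 = 1.9154; ln(1.9154) = 0.64993.
z = 11843 × 0.64993 = 7697.1 m.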